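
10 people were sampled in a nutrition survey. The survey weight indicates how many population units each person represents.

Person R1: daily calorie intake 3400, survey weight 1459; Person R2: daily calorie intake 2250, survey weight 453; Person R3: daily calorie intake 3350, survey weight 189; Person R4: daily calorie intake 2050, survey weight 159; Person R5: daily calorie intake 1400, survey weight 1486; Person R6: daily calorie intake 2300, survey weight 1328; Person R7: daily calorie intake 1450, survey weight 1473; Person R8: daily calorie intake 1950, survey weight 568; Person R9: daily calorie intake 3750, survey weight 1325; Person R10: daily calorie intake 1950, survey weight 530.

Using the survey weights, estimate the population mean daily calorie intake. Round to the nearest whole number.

2377

Weighted sum = 3400×1459 + 2250×453 + 3350×189 + 2050×159 + 1400×1486 + 2300×1328 + 1450×1473 + 1950×568 + 3750×1325 + 1950×530
  = 4960600 + 1019250 + 633150 + 325950 + 2080400 + 3054400 + 2135850 + 1107600 + 4968750 + 1033500 = 21319450
Sum of weights = 1459 + 453 + 189 + 159 + 1486 + 1328 + 1473 + 568 + 1325 + 530 = 8970
Weighted mean = 21319450 / 8970 = 2376.7503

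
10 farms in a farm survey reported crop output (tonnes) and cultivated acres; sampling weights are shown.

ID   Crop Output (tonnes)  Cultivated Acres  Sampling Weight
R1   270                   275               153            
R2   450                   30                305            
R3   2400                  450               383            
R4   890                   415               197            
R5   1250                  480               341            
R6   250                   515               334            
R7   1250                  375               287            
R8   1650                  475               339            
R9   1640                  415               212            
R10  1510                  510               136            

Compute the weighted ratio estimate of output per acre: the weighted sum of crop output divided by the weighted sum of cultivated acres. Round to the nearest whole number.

Σ wᵢ·y = 3253980
Σ wᵢ·x = 275×153 + 30×305 + 450×383 + 415×197 + 480×341 + 515×334 + 375×287 + 475×339 + 415×212 + 510×136
  = 42075 + 9150 + 172350 + 81755 + 163680 + 172010 + 107625 + 161025 + 87980 + 69360 = 1067010
Ratio = 3253980 / 1067010 = 3.0496247

3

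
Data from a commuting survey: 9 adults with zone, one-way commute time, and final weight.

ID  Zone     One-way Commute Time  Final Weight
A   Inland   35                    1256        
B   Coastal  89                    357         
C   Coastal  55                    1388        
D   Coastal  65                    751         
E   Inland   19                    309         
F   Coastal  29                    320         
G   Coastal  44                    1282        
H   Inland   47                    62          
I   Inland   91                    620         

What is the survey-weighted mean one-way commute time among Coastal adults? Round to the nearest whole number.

Coastal rows: B, C, D, F, G
Weighted sum = 89×357 + 55×1388 + 65×751 + 29×320 + 44×1282
  = 31773 + 76340 + 48815 + 9280 + 56408 = 222616
Sum of weights = 357 + 1388 + 751 + 320 + 1282 = 4098
Weighted mean = 222616 / 4098 = 54.323084

54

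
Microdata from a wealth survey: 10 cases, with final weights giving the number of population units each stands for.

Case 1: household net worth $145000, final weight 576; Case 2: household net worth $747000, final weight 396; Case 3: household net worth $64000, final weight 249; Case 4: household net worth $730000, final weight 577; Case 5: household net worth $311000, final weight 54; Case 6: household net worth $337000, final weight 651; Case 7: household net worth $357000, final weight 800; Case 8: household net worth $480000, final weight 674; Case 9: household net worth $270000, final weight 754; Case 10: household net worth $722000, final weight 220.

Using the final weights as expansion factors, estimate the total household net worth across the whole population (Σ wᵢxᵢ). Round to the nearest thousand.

Weighted total = 145000×576 + 747000×396 + 64000×249 + 730000×577 + 311000×54 + 337000×651 + 357000×800 + 480000×674 + 270000×754 + 722000×220
  = 2024199000

2024199000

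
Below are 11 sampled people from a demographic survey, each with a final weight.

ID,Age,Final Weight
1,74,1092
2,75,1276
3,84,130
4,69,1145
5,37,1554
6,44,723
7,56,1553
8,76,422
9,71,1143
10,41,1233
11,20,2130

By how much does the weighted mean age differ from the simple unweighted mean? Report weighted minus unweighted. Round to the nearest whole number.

Unweighted sum = 647
Unweighted mean = 647 / 11 = 58.818182
Weighted sum = 74×1092 + 75×1276 + 84×130 + 69×1145 + 37×1554 + 44×723 + 56×1553 + 76×422 + 71×1143 + 41×1233 + 20×2130
  = 649089
Sum of weights = 12401
Weighted mean = 649089 / 12401 = 52.341666
Difference (weighted minus unweighted) = -6.4765158

-6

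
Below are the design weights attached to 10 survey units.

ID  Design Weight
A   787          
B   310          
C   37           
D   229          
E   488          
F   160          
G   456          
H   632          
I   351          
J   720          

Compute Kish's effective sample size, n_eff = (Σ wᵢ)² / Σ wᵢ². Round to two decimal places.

7.62

Σ wᵢ = 787 + 310 + 37 + 229 + 488 + 160 + 456 + 632 + 351 + 720 = 4170
Σ wᵢ² = 619369 + 96100 + 1369 + 52441 + 238144 + 25600 + 207936 + 399424 + 123201 + 518400 = 2281984
n_eff = 4170² / 2281984 = 17388900 / 2281984 = 7.6200797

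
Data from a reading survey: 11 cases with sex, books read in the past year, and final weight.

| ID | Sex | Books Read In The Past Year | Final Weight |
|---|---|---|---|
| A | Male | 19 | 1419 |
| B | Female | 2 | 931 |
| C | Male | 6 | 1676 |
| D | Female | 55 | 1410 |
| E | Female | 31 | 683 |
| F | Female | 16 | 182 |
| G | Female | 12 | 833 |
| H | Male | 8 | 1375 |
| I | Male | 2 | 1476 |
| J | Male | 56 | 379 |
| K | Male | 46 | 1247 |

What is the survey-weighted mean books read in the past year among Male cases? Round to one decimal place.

Male rows: A, C, H, I, J, K
Weighted sum = 19×1419 + 6×1676 + 8×1375 + 2×1476 + 56×379 + 46×1247
  = 26961 + 10056 + 11000 + 2952 + 21224 + 57362 = 129555
Sum of weights = 7572
Weighted mean = 129555 / 7572 = 17.109746

17.1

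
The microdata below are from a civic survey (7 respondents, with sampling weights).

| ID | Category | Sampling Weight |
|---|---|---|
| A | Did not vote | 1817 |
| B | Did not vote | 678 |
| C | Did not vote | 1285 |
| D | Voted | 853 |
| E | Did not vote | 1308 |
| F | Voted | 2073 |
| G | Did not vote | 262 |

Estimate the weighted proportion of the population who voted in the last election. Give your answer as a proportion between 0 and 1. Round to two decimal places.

Sum of weights for 'Voted' = 853 + 2073 = 2926
Total weight = 1817 + 678 + 1285 + 853 + 1308 + 2073 + 262 = 8276
Weighted proportion = 2926 / 8276 = 0.35355244

0.35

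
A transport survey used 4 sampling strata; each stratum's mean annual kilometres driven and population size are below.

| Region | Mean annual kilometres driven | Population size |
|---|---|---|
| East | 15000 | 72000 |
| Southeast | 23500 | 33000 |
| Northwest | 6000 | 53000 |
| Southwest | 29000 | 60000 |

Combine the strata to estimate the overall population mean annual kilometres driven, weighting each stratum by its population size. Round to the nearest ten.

17950

Σ Nₕ·x̄ₕ = 15000×72000 + 23500×33000 + 6000×53000 + 29000×60000
  = 1080000000 + 775500000 + 318000000 + 1740000000 = 3913500000
Σ Nₕ = 72000 + 33000 + 53000 + 60000 = 218000
Overall mean = 3913500000 / 218000 = 17951.835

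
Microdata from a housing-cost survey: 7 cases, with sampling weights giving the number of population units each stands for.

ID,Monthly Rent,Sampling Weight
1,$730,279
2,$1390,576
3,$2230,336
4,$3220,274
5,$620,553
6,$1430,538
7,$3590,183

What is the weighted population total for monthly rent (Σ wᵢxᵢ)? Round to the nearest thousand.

4405000

Weighted total = 730×279 + 1390×576 + 2230×336 + 3220×274 + 620×553 + 1430×538 + 3590×183
  = 203670 + 800640 + 749280 + 882280 + 342860 + 769340 + 656970 = 4405040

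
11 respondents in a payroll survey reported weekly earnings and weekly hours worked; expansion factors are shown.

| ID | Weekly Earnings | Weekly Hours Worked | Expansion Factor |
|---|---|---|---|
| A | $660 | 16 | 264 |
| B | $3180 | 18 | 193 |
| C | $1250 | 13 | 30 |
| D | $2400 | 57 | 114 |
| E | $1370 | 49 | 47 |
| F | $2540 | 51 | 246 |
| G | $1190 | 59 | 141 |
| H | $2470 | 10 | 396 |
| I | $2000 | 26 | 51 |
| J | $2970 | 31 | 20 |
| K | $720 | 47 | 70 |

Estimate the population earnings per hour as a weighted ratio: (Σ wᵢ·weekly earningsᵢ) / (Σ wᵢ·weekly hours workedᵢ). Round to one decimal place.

67.0

Σ wᵢ·y = 3146020
Σ wᵢ·x = 16×264 + 18×193 + 13×30 + 57×114 + 49×47 + 51×246 + 59×141 + 10×396 + 26×51 + 31×20 + 47×70
  = 4224 + 3474 + 390 + 6498 + 2303 + 12546 + 8319 + 3960 + 1326 + 620 + 3290 = 46950
Ratio = 3146020 / 46950 = 67.007881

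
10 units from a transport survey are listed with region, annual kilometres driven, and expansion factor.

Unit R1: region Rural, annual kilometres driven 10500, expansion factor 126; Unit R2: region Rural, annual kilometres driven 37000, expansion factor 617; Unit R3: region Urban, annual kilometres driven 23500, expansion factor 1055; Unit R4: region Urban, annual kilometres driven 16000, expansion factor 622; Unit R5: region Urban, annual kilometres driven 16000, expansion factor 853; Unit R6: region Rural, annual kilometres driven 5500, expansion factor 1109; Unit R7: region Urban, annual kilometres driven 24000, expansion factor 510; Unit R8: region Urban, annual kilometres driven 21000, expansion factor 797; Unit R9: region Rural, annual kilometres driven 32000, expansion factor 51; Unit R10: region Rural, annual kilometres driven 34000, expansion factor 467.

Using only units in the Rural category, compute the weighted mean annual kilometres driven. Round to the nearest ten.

Rural rows: R1, R2, R6, R9, R10
Weighted sum = 10500×126 + 37000×617 + 5500×1109 + 32000×51 + 34000×467
  = 1323000 + 22829000 + 6099500 + 1632000 + 15878000 = 47761500
Sum of weights = 126 + 617 + 1109 + 51 + 467 = 2370
Weighted mean = 47761500 / 2370 = 20152.532

20150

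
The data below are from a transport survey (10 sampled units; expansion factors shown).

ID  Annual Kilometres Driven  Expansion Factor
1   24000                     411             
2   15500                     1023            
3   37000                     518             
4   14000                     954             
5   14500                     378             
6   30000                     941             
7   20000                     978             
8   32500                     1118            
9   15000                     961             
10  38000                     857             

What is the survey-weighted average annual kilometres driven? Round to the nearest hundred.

Weighted sum = 24000×411 + 15500×1023 + 37000×518 + 14000×954 + 14500×378 + 30000×941 + 20000×978 + 32500×1118 + 15000×961 + 38000×857
  = 9864000 + 15856500 + 19166000 + 13356000 + 5481000 + 28230000 + 19560000 + 36335000 + 14415000 + 32566000 = 194829500
Sum of weights = 411 + 1023 + 518 + 954 + 378 + 941 + 978 + 1118 + 961 + 857 = 8139
Weighted mean = 194829500 / 8139 = 23937.769

23900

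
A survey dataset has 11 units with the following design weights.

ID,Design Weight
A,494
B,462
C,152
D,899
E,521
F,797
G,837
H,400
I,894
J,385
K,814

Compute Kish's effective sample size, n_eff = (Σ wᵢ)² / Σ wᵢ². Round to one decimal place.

Σ wᵢ = 6655
Σ wᵢ² = 4666061
n_eff = 6655² / 4666061 = 44289025 / 4666061 = 9.4917372

9.5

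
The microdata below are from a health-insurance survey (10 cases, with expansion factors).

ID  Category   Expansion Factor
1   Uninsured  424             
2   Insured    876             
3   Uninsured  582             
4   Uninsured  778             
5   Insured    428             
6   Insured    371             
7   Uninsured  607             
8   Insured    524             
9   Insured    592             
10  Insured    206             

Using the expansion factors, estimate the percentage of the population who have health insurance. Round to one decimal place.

55.6

Sum of weights for 'Insured' = 876 + 428 + 371 + 524 + 592 + 206 = 2997
Total weight = 424 + 876 + 582 + 778 + 428 + 371 + 607 + 524 + 592 + 206 = 5388
Weighted proportion = 2997 / 5388 = 0.55623608 → 55.623608%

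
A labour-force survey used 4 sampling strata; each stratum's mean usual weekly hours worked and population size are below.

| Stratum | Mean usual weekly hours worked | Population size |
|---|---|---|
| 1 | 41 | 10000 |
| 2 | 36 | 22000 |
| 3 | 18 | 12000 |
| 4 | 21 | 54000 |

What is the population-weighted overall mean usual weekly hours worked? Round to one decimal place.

Σ Nₕ·x̄ₕ = 41×10000 + 36×22000 + 18×12000 + 21×54000
  = 410000 + 792000 + 216000 + 1134000 = 2552000
Σ Nₕ = 10000 + 22000 + 12000 + 54000 = 98000
Overall mean = 2552000 / 98000 = 26.040816

26.0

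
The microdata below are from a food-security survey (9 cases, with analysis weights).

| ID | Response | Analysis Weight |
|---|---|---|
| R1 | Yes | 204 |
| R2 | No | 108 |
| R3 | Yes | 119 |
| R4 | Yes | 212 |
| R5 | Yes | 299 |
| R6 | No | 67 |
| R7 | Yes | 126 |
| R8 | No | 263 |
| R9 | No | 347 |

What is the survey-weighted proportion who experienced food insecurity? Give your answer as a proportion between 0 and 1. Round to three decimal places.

0.550

Sum of weights for 'Yes' = 204 + 119 + 212 + 299 + 126 = 960
Total weight = 204 + 108 + 119 + 212 + 299 + 67 + 126 + 263 + 347 = 1745
Weighted proportion = 960 / 1745 = 0.55014327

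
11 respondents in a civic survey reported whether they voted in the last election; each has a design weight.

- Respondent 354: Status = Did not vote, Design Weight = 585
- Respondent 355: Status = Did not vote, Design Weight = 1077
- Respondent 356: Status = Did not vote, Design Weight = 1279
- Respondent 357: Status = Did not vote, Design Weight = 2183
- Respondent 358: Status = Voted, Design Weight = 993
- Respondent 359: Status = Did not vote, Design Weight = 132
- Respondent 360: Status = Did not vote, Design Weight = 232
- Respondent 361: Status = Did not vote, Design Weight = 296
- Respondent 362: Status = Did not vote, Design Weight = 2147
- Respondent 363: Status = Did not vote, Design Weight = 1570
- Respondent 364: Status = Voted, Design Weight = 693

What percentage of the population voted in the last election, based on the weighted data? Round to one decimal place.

15.1

Sum of weights for 'Voted' = 993 + 693 = 1686
Total weight = 585 + 1077 + 1279 + 2183 + 993 + 132 + 232 + 296 + 2147 + 1570 + 693 = 11187
Weighted proportion = 1686 / 11187 = 0.15071065 → 15.071065%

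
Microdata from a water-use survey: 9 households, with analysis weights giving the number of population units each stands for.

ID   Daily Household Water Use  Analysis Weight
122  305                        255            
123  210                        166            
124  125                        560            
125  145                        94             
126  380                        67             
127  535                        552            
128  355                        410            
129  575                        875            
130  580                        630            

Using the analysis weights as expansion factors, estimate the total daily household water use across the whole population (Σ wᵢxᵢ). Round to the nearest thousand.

1531000

Weighted total = 305×255 + 210×166 + 125×560 + 145×94 + 380×67 + 535×552 + 355×410 + 575×875 + 580×630
  = 77775 + 34860 + 70000 + 13630 + 25460 + 295320 + 145550 + 503125 + 365400 = 1531120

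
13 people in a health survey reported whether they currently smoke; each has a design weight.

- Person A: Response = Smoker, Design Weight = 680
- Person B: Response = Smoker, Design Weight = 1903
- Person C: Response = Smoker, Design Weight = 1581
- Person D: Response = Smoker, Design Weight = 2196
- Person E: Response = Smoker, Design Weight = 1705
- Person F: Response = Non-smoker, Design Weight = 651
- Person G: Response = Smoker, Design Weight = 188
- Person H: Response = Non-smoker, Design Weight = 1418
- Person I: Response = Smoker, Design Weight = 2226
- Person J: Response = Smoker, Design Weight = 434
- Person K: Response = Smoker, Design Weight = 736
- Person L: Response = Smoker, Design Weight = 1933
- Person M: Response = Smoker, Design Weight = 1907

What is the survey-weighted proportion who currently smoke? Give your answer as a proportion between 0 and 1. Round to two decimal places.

Sum of weights for 'Smoker' = 680 + 1903 + 1581 + 2196 + 1705 + 188 + 2226 + 434 + 736 + 1933 + 1907 = 15489
Total weight = 17558
Weighted proportion = 15489 / 17558 = 0.88216198

0.88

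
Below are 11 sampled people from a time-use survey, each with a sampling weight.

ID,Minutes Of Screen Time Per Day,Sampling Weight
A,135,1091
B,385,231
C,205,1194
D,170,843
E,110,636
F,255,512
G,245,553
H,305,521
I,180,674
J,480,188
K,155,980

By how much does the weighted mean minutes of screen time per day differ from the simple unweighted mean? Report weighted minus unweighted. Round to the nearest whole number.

Unweighted sum = 135 + 385 + 205 + 170 + 110 + 255 + 245 + 305 + 180 + 480 + 155 = 2625
Unweighted mean = 2625 / 11 = 238.63636
Weighted sum = 135×1091 + 385×231 + 205×1194 + 170×843 + 110×636 + 255×512 + 245×553 + 305×521 + 180×674 + 480×188 + 155×980
  = 147285 + 88935 + 244770 + 143310 + 69960 + 130560 + 135485 + 158905 + 121320 + 90240 + 151900 = 1482670
Sum of weights = 1091 + 231 + 1194 + 843 + 636 + 512 + 553 + 521 + 674 + 188 + 980 = 7423
Weighted mean = 1482670 / 7423 = 199.74
Difference (weighted minus unweighted) = -38.896366

-39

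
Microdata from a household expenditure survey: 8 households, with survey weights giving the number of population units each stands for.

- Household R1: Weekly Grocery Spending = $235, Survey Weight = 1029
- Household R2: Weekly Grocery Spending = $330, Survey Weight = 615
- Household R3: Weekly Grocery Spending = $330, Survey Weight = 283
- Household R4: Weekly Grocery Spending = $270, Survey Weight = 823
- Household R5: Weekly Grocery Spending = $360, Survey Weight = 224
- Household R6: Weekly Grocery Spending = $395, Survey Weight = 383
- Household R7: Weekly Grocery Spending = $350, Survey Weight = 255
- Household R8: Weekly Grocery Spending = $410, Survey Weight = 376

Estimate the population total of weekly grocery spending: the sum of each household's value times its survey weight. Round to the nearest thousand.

Weighted total = 235×1029 + 330×615 + 330×283 + 270×823 + 360×224 + 395×383 + 350×255 + 410×376
  = 241815 + 202950 + 93390 + 222210 + 80640 + 151285 + 89250 + 154160 = 1235700

1236000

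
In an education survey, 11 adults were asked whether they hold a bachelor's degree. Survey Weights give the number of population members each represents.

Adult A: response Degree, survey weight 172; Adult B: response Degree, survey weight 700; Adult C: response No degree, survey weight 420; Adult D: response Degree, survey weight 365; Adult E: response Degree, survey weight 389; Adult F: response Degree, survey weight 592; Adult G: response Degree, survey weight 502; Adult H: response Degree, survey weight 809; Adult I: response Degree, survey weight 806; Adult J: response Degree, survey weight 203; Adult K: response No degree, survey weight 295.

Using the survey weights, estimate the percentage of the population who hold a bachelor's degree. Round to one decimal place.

86.4

Sum of weights for 'Degree' = 172 + 700 + 365 + 389 + 592 + 502 + 809 + 806 + 203 = 4538
Total weight = 172 + 700 + 420 + 365 + 389 + 592 + 502 + 809 + 806 + 203 + 295 = 5253
Weighted proportion = 4538 / 5253 = 0.8638873 → 86.38873%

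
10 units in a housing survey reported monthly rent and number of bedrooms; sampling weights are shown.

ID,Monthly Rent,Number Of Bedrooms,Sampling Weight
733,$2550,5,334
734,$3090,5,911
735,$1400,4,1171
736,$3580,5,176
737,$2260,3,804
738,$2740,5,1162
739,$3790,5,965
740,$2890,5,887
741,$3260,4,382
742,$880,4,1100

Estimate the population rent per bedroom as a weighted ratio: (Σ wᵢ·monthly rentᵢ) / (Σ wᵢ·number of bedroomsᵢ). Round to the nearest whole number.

550

Σ wᵢ·y = 19371190
Σ wᵢ·x = 35199
Ratio = 19371190 / 35199 = 550.33353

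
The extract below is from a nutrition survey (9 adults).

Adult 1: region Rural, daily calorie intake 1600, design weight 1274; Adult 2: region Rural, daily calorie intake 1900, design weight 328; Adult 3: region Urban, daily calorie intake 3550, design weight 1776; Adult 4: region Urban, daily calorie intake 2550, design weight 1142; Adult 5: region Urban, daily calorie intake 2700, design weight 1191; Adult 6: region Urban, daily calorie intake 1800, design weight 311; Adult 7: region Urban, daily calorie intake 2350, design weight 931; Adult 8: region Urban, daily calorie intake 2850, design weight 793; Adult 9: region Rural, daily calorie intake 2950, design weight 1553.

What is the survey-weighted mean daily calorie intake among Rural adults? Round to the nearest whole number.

2296

Rural rows: 1, 2, 9
Weighted sum = 7242950
Sum of weights = 1274 + 328 + 1553 = 3155
Weighted mean = 7242950 / 3155 = 2295.7052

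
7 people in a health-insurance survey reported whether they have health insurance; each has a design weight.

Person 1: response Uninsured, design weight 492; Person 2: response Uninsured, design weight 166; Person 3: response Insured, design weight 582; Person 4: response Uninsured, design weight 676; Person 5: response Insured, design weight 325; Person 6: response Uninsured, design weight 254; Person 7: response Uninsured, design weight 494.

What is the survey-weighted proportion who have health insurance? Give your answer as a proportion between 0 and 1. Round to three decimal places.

0.303

Sum of weights for 'Insured' = 582 + 325 = 907
Total weight = 492 + 166 + 582 + 676 + 325 + 254 + 494 = 2989
Weighted proportion = 907 / 2989 = 0.30344597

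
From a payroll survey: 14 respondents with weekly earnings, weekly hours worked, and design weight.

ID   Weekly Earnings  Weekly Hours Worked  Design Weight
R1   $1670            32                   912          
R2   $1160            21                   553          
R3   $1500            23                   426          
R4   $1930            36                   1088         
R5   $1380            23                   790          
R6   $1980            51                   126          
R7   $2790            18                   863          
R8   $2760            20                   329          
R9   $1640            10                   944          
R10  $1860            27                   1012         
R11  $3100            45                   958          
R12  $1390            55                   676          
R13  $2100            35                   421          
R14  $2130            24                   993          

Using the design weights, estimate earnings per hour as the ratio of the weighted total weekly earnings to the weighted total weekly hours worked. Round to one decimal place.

68.1

Σ wᵢ·y = 19897960
Σ wᵢ·x = 292094
Ratio = 19897960 / 292094 = 68.121769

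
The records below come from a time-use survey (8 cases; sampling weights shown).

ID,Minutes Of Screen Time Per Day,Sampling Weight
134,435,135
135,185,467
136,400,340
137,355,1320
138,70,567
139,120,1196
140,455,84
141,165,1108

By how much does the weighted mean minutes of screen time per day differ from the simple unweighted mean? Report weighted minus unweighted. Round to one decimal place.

Unweighted sum = 435 + 185 + 400 + 355 + 70 + 120 + 455 + 165 = 2185
Unweighted mean = 2185 / 8 = 273.125
Weighted sum = 435×135 + 185×467 + 400×340 + 355×1320 + 70×567 + 120×1196 + 455×84 + 165×1108
  = 58725 + 86395 + 136000 + 468600 + 39690 + 143520 + 38220 + 182820 = 1153970
Sum of weights = 135 + 467 + 340 + 1320 + 567 + 1196 + 84 + 1108 = 5217
Weighted mean = 1153970 / 5217 = 221.19417
Difference (weighted minus unweighted) = -51.930827

-51.9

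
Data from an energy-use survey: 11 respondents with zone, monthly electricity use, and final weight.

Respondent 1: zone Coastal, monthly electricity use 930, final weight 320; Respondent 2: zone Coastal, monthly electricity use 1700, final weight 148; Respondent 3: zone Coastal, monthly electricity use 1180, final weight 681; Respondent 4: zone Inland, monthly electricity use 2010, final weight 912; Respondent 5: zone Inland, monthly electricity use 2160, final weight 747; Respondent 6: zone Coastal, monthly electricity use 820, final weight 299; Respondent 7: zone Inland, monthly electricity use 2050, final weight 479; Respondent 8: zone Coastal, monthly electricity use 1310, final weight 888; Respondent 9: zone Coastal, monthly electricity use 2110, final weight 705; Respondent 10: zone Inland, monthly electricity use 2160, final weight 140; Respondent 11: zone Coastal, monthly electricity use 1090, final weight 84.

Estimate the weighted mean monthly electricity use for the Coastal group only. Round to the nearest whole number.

Coastal rows: 1, 2, 3, 6, 8, 9, 11
Weighted sum = 930×320 + 1700×148 + 1180×681 + 820×299 + 1310×888 + 2110×705 + 1090×84
  = 297600 + 251600 + 803580 + 245180 + 1163280 + 1487550 + 91560 = 4340350
Sum of weights = 320 + 148 + 681 + 299 + 888 + 705 + 84 = 3125
Weighted mean = 4340350 / 3125 = 1388.912

1389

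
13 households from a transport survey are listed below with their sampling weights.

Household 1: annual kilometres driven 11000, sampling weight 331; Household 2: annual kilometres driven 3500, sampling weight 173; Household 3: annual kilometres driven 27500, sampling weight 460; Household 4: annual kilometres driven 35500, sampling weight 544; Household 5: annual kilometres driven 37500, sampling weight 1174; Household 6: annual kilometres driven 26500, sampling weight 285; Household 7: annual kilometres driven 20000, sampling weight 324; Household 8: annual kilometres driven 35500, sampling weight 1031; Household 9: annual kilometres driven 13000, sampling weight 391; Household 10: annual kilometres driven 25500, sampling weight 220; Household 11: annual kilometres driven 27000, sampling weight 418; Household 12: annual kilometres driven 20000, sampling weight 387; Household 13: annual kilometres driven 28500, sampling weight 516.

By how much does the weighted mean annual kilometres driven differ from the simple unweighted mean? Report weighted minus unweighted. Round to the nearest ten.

Unweighted sum = 311000
Unweighted mean = 311000 / 13 = 23923.077
Weighted sum = 175291500
Sum of weights = 6254
Weighted mean = 175291500 / 6254 = 28028.702
Difference (weighted minus unweighted) = 4105.6247

4110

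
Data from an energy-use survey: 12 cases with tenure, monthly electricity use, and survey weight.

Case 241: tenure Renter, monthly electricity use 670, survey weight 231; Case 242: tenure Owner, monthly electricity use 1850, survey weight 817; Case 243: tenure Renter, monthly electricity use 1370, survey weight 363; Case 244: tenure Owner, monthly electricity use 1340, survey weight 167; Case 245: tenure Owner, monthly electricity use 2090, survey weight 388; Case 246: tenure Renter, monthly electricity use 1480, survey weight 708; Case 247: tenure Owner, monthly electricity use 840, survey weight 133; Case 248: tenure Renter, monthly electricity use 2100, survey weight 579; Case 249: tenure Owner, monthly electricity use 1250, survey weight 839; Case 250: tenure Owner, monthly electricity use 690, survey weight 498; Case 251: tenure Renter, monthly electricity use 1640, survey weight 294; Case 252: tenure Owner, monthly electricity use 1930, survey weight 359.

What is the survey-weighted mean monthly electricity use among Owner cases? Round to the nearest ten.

1480

Owner rows: 242, 244, 245, 247, 249, 250, 252
Weighted sum = 1850×817 + 1340×167 + 2090×388 + 840×133 + 1250×839 + 690×498 + 1930×359
  = 1511450 + 223780 + 810920 + 111720 + 1048750 + 343620 + 692870 = 4743110
Sum of weights = 817 + 167 + 388 + 133 + 839 + 498 + 359 = 3201
Weighted mean = 4743110 / 3201 = 1481.7588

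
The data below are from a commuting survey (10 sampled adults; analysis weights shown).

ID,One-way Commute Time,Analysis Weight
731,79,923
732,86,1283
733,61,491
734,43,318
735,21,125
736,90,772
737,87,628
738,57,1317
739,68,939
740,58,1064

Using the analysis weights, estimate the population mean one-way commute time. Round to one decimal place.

Weighted sum = 79×923 + 86×1283 + 61×491 + 43×318 + 21×125 + 90×772 + 87×628 + 57×1317 + 68×939 + 58×1064
  = 72917 + 110338 + 29951 + 13674 + 2625 + 69480 + 54636 + 75069 + 63852 + 61712 = 554254
Sum of weights = 7860
Weighted mean = 554254 / 7860 = 70.515776

70.5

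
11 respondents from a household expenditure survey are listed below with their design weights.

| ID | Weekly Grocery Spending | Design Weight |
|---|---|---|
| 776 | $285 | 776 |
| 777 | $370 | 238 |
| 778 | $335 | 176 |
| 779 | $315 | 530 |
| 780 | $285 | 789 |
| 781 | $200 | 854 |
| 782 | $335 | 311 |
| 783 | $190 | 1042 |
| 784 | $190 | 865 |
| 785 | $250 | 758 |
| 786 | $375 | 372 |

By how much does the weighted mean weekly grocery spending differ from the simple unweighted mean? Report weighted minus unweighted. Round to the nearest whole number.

-27

Unweighted sum = 3130
Unweighted mean = 3130 / 11 = 284.54545
Weighted sum = 285×776 + 370×238 + 335×176 + 315×530 + 285×789 + 200×854 + 335×311 + 190×1042 + 190×865 + 250×758 + 375×372
  = 1726310
Sum of weights = 6711
Weighted mean = 1726310 / 6711 = 257.23588
Difference (weighted minus unweighted) = -27.309573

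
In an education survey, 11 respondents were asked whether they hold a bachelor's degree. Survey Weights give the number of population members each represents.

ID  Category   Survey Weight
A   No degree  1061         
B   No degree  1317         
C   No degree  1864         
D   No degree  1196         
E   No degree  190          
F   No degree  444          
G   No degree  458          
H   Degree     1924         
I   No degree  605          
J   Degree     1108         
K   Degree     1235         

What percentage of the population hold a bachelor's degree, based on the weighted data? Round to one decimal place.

37.4

Sum of weights for 'Degree' = 1924 + 1108 + 1235 = 4267
Total weight = 1061 + 1317 + 1864 + 1196 + 190 + 444 + 458 + 1924 + 605 + 1108 + 1235 = 11402
Weighted proportion = 4267 / 11402 = 0.37423259 → 37.423259%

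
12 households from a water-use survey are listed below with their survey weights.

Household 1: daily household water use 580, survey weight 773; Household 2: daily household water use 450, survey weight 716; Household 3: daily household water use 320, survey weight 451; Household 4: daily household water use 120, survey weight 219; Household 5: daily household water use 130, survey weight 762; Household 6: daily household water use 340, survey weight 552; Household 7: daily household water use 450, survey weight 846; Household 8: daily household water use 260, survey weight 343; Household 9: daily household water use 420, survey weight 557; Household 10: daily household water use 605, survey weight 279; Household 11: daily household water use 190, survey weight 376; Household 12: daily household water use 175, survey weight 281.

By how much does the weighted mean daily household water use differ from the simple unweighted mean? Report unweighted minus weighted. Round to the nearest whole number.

Unweighted sum = 580 + 450 + 320 + 120 + 130 + 340 + 450 + 260 + 420 + 605 + 190 + 175 = 4040
Unweighted mean = 4040 / 12 = 336.66667
Weighted sum = 580×773 + 450×716 + 320×451 + 120×219 + 130×762 + 340×552 + 450×846 + 260×343 + 420×557 + 605×279 + 190×376 + 175×281
  = 448340 + 322200 + 144320 + 26280 + 99060 + 187680 + 380700 + 89180 + 233940 + 168795 + 71440 + 49175 = 2221110
Sum of weights = 773 + 716 + 451 + 219 + 762 + 552 + 846 + 343 + 557 + 279 + 376 + 281 = 6155
Weighted mean = 2221110 / 6155 = 360.86271
Difference (unweighted minus weighted) = -24.196047

-24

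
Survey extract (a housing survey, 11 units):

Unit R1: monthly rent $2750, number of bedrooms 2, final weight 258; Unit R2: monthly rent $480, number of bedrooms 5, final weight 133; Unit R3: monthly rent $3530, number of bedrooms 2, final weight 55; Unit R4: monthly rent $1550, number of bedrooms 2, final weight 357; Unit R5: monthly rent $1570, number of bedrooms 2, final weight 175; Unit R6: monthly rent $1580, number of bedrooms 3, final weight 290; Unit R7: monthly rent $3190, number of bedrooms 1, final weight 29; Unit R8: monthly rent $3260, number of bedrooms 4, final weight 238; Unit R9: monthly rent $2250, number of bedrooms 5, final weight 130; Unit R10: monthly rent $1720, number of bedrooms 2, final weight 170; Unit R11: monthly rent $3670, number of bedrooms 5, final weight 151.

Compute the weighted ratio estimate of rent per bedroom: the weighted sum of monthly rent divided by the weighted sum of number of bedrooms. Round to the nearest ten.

720

Σ wᵢ·y = 2750×258 + 480×133 + 3530×55 + 1550×357 + 1570×175 + 1580×290 + 3190×29 + 3260×238 + 2250×130 + 1720×170 + 3670×151
  = 709500 + 63840 + 194150 + 553350 + 274750 + 458200 + 92510 + 775880 + 292500 + 292400 + 554170 = 4261250
Σ wᵢ·x = 2×258 + 5×133 + 2×55 + 2×357 + 2×175 + 3×290 + 1×29 + 4×238 + 5×130 + 2×170 + 5×151
  = 5951
Ratio = 4261250 / 5951 = 716.05613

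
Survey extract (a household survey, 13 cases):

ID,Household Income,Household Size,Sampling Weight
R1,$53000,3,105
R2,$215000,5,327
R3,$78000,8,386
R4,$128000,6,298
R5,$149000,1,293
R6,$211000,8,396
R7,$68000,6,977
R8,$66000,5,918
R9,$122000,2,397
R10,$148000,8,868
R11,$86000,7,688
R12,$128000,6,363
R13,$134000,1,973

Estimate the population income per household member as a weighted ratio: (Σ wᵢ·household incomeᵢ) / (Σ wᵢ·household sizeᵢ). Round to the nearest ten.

Σ wᵢ·y = 811271000
Σ wᵢ·x = 36444
Ratio = 811271000 / 36444 = 22260.756

22260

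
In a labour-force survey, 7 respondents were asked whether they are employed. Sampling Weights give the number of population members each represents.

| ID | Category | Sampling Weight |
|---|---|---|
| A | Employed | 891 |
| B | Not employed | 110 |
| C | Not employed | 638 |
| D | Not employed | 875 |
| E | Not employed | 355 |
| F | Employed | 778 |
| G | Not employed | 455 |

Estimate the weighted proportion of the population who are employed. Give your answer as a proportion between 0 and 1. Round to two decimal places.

Sum of weights for 'Employed' = 891 + 778 = 1669
Total weight = 891 + 110 + 638 + 875 + 355 + 778 + 455 = 4102
Weighted proportion = 1669 / 4102 = 0.4068747

0.41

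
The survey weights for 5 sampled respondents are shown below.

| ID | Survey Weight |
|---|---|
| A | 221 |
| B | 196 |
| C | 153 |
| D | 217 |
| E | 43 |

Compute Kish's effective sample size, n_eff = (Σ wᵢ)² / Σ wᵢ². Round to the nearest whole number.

4

Σ wᵢ = 221 + 196 + 153 + 217 + 43 = 830
Σ wᵢ² = 48841 + 38416 + 23409 + 47089 + 1849 = 159604
n_eff = 830² / 159604 = 688900 / 159604 = 4.3163079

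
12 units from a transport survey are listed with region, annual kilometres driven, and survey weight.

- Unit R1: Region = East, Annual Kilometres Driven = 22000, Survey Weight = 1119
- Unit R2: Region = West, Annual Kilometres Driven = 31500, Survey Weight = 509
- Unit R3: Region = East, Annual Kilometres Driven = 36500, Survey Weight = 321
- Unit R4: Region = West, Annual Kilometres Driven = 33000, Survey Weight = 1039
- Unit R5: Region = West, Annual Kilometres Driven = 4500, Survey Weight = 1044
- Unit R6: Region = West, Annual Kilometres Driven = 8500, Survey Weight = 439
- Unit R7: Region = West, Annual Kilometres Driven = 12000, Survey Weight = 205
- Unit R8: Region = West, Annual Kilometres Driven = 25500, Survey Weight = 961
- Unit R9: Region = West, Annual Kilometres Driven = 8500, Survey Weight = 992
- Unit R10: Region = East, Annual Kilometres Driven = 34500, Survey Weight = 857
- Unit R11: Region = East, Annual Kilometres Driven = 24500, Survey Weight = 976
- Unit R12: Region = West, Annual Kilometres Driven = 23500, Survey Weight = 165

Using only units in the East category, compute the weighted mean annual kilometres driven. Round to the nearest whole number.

27441

East rows: R1, R3, R10, R11
Weighted sum = 89813000
Sum of weights = 1119 + 321 + 857 + 976 = 3273
Weighted mean = 89813000 / 3273 = 27440.574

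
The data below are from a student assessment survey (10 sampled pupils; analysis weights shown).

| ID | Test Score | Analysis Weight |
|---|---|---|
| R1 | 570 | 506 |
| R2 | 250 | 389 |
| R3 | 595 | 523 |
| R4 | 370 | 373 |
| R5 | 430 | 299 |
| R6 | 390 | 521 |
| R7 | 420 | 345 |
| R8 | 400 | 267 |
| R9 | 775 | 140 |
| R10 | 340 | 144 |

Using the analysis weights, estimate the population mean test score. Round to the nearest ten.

450

Weighted sum = 570×506 + 250×389 + 595×523 + 370×373 + 430×299 + 390×521 + 420×345 + 400×267 + 775×140 + 340×144
  = 288420 + 97250 + 311185 + 138010 + 128570 + 203190 + 144900 + 106800 + 108500 + 48960 = 1575785
Sum of weights = 506 + 389 + 523 + 373 + 299 + 521 + 345 + 267 + 140 + 144 = 3507
Weighted mean = 1575785 / 3507 = 449.32563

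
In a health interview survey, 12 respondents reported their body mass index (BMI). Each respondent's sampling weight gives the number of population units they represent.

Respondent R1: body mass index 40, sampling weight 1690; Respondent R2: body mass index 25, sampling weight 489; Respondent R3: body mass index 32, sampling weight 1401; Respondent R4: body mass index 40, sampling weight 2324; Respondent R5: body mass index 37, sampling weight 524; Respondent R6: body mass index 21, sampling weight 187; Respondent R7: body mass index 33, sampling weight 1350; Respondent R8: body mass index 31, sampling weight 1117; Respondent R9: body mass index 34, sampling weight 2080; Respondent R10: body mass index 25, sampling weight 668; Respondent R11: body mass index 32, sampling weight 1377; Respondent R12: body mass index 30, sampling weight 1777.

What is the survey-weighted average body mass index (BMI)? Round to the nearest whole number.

Weighted sum = 40×1690 + 25×489 + 32×1401 + 40×2324 + 37×524 + 21×187 + 33×1350 + 31×1117 + 34×2080 + 25×668 + 32×1377 + 30×1777
  = 67600 + 12225 + 44832 + 92960 + 19388 + 3927 + 44550 + 34627 + 70720 + 16700 + 44064 + 53310 = 504903
Sum of weights = 1690 + 489 + 1401 + 2324 + 524 + 187 + 1350 + 1117 + 2080 + 668 + 1377 + 1777 = 14984
Weighted mean = 504903 / 14984 = 33.696143

34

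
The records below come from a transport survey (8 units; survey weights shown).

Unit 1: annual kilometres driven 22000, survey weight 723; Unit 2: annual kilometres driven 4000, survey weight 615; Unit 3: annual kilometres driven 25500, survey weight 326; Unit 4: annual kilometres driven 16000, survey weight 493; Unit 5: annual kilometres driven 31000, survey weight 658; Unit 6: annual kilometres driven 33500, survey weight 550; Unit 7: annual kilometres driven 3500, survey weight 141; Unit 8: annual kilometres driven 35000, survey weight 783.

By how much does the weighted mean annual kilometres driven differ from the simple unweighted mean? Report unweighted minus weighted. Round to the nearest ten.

Unweighted sum = 22000 + 4000 + 25500 + 16000 + 31000 + 33500 + 3500 + 35000 = 170500
Unweighted mean = 170500 / 8 = 21312.5
Weighted sum = 22000×723 + 4000×615 + 25500×326 + 16000×493 + 31000×658 + 33500×550 + 3500×141 + 35000×783
  = 15906000 + 2460000 + 8313000 + 7888000 + 20398000 + 18425000 + 493500 + 27405000 = 101288500
Sum of weights = 723 + 615 + 326 + 493 + 658 + 550 + 141 + 783 = 4289
Weighted mean = 101288500 / 4289 = 23615.878
Difference (unweighted minus weighted) = -2303.3778

-2300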